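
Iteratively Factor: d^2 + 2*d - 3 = (d + 3)*(d - 1)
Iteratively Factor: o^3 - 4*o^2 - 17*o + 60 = (o - 5)*(o^2 + o - 12) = (o - 5)*(o + 4)*(o - 3)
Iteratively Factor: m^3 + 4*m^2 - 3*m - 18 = (m + 3)*(m^2 + m - 6) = (m - 2)*(m + 3)*(m + 3)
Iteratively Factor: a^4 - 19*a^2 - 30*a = (a + 3)*(a^3 - 3*a^2 - 10*a) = (a + 2)*(a + 3)*(a^2 - 5*a) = (a - 5)*(a + 2)*(a + 3)*(a)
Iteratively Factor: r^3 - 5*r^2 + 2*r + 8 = (r + 1)*(r^2 - 6*r + 8) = (r - 2)*(r + 1)*(r - 4)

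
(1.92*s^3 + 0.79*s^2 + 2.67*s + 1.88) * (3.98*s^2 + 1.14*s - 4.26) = 7.6416*s^5 + 5.333*s^4 + 3.348*s^3 + 7.1608*s^2 - 9.231*s - 8.0088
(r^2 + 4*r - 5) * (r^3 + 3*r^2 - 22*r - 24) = r^5 + 7*r^4 - 15*r^3 - 127*r^2 + 14*r + 120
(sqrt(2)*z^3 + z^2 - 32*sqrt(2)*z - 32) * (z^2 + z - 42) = sqrt(2)*z^5 + z^4 + sqrt(2)*z^4 - 74*sqrt(2)*z^3 + z^3 - 74*z^2 - 32*sqrt(2)*z^2 - 32*z + 1344*sqrt(2)*z + 1344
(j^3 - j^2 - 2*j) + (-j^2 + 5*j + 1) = j^3 - 2*j^2 + 3*j + 1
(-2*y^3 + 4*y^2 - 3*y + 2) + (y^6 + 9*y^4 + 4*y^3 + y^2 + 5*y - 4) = y^6 + 9*y^4 + 2*y^3 + 5*y^2 + 2*y - 2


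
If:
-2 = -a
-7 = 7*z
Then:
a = 2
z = -1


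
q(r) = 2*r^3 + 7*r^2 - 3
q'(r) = 6*r^2 + 14*r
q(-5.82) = -160.17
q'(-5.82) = 121.75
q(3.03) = 116.90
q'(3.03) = 97.51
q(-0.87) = 0.98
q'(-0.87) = -7.64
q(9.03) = 2040.41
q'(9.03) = 615.67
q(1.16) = 9.54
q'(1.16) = 24.31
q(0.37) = -1.94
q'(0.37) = 6.00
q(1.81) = 31.79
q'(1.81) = 45.00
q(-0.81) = 0.53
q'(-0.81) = -7.40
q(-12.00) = -2451.00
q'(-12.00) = 696.00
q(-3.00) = 6.00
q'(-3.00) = 12.00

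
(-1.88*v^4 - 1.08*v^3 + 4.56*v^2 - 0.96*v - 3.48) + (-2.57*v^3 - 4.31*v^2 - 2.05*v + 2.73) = -1.88*v^4 - 3.65*v^3 + 0.25*v^2 - 3.01*v - 0.75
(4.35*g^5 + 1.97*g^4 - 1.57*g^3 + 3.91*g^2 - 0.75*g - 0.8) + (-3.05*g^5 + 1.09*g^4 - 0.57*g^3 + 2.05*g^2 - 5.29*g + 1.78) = 1.3*g^5 + 3.06*g^4 - 2.14*g^3 + 5.96*g^2 - 6.04*g + 0.98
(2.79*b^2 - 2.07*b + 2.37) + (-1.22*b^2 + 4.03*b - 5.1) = 1.57*b^2 + 1.96*b - 2.73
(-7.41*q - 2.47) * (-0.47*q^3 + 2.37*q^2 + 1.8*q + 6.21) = 3.4827*q^4 - 16.4008*q^3 - 19.1919*q^2 - 50.4621*q - 15.3387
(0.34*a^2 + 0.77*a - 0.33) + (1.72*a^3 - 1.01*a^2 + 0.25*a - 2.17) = 1.72*a^3 - 0.67*a^2 + 1.02*a - 2.5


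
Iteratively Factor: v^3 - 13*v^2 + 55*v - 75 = (v - 5)*(v^2 - 8*v + 15) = (v - 5)^2*(v - 3)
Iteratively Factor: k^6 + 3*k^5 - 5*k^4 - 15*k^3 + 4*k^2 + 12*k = (k + 1)*(k^5 + 2*k^4 - 7*k^3 - 8*k^2 + 12*k) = (k - 1)*(k + 1)*(k^4 + 3*k^3 - 4*k^2 - 12*k) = (k - 1)*(k + 1)*(k + 3)*(k^3 - 4*k) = (k - 2)*(k - 1)*(k + 1)*(k + 3)*(k^2 + 2*k) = k*(k - 2)*(k - 1)*(k + 1)*(k + 3)*(k + 2)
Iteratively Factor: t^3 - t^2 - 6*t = (t + 2)*(t^2 - 3*t) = t*(t + 2)*(t - 3)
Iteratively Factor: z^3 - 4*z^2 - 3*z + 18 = (z - 3)*(z^2 - z - 6) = (z - 3)^2*(z + 2)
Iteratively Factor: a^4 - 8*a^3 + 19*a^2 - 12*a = (a - 4)*(a^3 - 4*a^2 + 3*a) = (a - 4)*(a - 3)*(a^2 - a) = a*(a - 4)*(a - 3)*(a - 1)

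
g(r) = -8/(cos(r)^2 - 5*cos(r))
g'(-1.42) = -70.03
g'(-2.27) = -2.92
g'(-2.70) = -0.82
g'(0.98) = 4.22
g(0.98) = 3.23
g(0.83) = 2.74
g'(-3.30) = 0.25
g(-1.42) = 10.98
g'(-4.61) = 152.29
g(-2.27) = -2.20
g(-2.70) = -1.50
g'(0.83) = 2.53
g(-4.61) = -15.34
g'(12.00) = -1.16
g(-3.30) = -1.35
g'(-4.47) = 26.90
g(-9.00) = -1.49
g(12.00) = 2.28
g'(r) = -8*(2*sin(r)*cos(r) - 5*sin(r))/(cos(r)^2 - 5*cos(r))^2 = 8*(5 - 2*cos(r))*sin(r)/((cos(r) - 5)^2*cos(r)^2)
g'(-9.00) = -0.78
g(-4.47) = -6.36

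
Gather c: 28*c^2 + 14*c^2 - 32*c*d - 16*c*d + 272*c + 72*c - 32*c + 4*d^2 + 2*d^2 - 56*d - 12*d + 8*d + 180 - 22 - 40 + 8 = 42*c^2 + c*(312 - 48*d) + 6*d^2 - 60*d + 126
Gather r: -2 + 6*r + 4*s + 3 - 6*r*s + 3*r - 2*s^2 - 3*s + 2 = r*(9 - 6*s) - 2*s^2 + s + 3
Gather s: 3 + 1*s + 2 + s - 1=2*s + 4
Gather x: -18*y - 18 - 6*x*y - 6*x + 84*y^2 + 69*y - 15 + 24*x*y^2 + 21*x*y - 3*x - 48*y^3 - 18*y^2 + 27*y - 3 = x*(24*y^2 + 15*y - 9) - 48*y^3 + 66*y^2 + 78*y - 36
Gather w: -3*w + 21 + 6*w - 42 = 3*w - 21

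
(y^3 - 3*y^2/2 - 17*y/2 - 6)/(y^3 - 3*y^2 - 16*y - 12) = (y^2 - 5*y/2 - 6)/(y^2 - 4*y - 12)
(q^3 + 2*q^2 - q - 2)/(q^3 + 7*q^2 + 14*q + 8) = (q - 1)/(q + 4)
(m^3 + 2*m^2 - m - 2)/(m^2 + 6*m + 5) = (m^2 + m - 2)/(m + 5)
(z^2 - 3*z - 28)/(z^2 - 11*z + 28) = (z + 4)/(z - 4)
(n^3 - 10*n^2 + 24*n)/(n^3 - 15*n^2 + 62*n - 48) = n*(n - 4)/(n^2 - 9*n + 8)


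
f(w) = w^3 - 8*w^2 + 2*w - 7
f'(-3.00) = 77.00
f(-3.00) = -112.00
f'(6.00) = 14.00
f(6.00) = -67.00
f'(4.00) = -14.00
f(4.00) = -63.00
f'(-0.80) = 16.72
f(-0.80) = -14.23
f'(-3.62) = 99.23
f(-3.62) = -166.51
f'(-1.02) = 21.44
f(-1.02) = -18.42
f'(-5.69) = 190.17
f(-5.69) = -461.61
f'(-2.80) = 70.32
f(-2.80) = -97.27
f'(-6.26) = 219.72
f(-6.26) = -578.34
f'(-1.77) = 39.72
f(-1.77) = -41.15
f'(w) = 3*w^2 - 16*w + 2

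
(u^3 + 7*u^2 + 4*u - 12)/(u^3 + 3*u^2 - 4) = (u + 6)/(u + 2)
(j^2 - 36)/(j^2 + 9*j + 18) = (j - 6)/(j + 3)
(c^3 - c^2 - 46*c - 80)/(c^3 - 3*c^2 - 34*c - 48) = (c + 5)/(c + 3)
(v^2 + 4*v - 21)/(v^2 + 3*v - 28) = (v - 3)/(v - 4)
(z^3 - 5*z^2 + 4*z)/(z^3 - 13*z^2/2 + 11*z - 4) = 2*z*(z - 1)/(2*z^2 - 5*z + 2)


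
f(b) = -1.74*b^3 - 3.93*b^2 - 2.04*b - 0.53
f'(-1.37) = -1.07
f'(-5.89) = -136.84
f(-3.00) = 17.20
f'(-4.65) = -78.36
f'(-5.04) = -95.02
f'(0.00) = -2.04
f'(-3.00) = -25.44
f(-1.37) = -0.64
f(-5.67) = 201.87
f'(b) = -5.22*b^2 - 7.86*b - 2.04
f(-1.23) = -0.73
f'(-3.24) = -31.37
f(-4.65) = 98.93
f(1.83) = -28.09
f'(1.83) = -33.91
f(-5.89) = 230.69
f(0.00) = -0.53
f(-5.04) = 132.69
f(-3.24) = 24.01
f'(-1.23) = -0.27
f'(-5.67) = -125.29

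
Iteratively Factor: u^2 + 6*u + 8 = (u + 4)*(u + 2)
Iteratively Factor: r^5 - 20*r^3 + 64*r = (r - 2)*(r^4 + 2*r^3 - 16*r^2 - 32*r) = (r - 2)*(r + 2)*(r^3 - 16*r) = r*(r - 2)*(r + 2)*(r^2 - 16) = r*(r - 4)*(r - 2)*(r + 2)*(r + 4)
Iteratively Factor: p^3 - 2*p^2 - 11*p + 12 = (p - 1)*(p^2 - p - 12) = (p - 4)*(p - 1)*(p + 3)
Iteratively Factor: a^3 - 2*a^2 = (a - 2)*(a^2) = a*(a - 2)*(a)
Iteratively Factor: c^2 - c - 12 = (c + 3)*(c - 4)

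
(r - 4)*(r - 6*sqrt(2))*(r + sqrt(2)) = r^3 - 5*sqrt(2)*r^2 - 4*r^2 - 12*r + 20*sqrt(2)*r + 48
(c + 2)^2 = c^2 + 4*c + 4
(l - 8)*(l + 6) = l^2 - 2*l - 48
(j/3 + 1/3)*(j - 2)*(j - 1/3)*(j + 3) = j^4/3 + 5*j^3/9 - 17*j^2/9 - 13*j/9 + 2/3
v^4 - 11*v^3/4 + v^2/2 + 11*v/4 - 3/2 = (v - 2)*(v - 1)*(v - 3/4)*(v + 1)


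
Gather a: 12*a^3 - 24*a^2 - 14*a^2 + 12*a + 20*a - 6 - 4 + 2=12*a^3 - 38*a^2 + 32*a - 8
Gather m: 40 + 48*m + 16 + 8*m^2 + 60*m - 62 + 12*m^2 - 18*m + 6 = 20*m^2 + 90*m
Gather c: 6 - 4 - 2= 0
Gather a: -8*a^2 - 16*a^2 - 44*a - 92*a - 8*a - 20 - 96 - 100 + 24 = -24*a^2 - 144*a - 192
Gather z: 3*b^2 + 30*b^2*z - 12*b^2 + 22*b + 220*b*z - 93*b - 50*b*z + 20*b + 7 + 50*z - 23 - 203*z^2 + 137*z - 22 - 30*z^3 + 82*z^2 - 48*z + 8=-9*b^2 - 51*b - 30*z^3 - 121*z^2 + z*(30*b^2 + 170*b + 139) - 30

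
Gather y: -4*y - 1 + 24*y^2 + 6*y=24*y^2 + 2*y - 1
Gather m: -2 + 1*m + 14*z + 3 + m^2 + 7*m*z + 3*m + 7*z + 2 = m^2 + m*(7*z + 4) + 21*z + 3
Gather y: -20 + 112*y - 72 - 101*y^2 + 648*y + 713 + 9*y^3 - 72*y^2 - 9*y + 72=9*y^3 - 173*y^2 + 751*y + 693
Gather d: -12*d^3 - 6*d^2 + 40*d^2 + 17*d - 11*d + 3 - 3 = -12*d^3 + 34*d^2 + 6*d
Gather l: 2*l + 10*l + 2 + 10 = 12*l + 12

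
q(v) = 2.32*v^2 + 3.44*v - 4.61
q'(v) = 4.64*v + 3.44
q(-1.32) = -5.11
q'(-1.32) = -2.68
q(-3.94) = 17.85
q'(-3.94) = -14.84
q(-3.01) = 6.06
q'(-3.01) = -10.53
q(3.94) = 44.96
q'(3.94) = 21.72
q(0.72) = -0.93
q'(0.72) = 6.78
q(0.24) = -3.65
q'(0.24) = 4.55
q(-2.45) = 0.89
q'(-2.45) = -7.93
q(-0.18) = -5.15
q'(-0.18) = 2.60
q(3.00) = 26.59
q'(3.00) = 17.36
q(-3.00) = 5.95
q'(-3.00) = -10.48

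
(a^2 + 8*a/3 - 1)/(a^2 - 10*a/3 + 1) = (a + 3)/(a - 3)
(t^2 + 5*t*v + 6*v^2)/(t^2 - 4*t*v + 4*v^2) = (t^2 + 5*t*v + 6*v^2)/(t^2 - 4*t*v + 4*v^2)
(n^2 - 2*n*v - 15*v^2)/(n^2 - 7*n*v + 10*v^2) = (-n - 3*v)/(-n + 2*v)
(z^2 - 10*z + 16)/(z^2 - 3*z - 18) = (-z^2 + 10*z - 16)/(-z^2 + 3*z + 18)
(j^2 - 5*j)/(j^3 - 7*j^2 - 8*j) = (5 - j)/(-j^2 + 7*j + 8)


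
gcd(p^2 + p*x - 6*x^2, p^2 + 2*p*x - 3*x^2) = p + 3*x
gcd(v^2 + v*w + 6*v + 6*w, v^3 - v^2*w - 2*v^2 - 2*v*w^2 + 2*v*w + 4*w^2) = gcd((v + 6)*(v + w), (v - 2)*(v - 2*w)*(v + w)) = v + w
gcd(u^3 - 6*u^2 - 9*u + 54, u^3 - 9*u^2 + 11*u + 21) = u - 3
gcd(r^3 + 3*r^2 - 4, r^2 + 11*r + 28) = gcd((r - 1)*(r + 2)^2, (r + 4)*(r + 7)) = 1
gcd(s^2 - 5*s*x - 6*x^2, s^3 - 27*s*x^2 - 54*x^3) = -s + 6*x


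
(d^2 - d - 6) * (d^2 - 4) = d^4 - d^3 - 10*d^2 + 4*d + 24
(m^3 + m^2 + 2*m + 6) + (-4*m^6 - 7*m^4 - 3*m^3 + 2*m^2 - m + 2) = -4*m^6 - 7*m^4 - 2*m^3 + 3*m^2 + m + 8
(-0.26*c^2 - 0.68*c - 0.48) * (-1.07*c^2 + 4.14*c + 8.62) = 0.2782*c^4 - 0.3488*c^3 - 4.5428*c^2 - 7.8488*c - 4.1376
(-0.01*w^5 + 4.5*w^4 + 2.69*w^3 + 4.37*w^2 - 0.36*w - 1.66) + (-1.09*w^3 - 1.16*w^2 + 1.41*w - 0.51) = -0.01*w^5 + 4.5*w^4 + 1.6*w^3 + 3.21*w^2 + 1.05*w - 2.17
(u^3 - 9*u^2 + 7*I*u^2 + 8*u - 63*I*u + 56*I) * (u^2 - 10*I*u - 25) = u^5 - 9*u^4 - 3*I*u^4 + 53*u^3 + 27*I*u^3 - 405*u^2 - 199*I*u^2 + 360*u + 1575*I*u - 1400*I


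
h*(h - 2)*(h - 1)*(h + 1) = h^4 - 2*h^3 - h^2 + 2*h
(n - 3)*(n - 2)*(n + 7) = n^3 + 2*n^2 - 29*n + 42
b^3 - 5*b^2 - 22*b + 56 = (b - 7)*(b - 2)*(b + 4)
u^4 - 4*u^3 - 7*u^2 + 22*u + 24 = (u - 4)*(u - 3)*(u + 1)*(u + 2)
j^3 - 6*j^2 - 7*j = j*(j - 7)*(j + 1)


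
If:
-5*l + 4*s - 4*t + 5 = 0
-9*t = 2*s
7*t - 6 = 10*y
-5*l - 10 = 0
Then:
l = -2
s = -135/44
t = 15/22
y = -27/220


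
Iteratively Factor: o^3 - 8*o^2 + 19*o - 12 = (o - 4)*(o^2 - 4*o + 3) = (o - 4)*(o - 1)*(o - 3)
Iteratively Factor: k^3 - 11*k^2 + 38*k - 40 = (k - 5)*(k^2 - 6*k + 8) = (k - 5)*(k - 2)*(k - 4)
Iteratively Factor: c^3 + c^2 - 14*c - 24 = (c + 2)*(c^2 - c - 12) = (c + 2)*(c + 3)*(c - 4)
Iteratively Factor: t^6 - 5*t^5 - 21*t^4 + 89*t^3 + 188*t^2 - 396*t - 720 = (t - 4)*(t^5 - t^4 - 25*t^3 - 11*t^2 + 144*t + 180) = (t - 4)*(t - 3)*(t^4 + 2*t^3 - 19*t^2 - 68*t - 60) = (t - 4)*(t - 3)*(t + 3)*(t^3 - t^2 - 16*t - 20) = (t - 4)*(t - 3)*(t + 2)*(t + 3)*(t^2 - 3*t - 10) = (t - 5)*(t - 4)*(t - 3)*(t + 2)*(t + 3)*(t + 2)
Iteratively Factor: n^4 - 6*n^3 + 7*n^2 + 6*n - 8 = (n - 2)*(n^3 - 4*n^2 - n + 4) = (n - 2)*(n - 1)*(n^2 - 3*n - 4) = (n - 4)*(n - 2)*(n - 1)*(n + 1)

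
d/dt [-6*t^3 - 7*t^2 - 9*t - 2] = -18*t^2 - 14*t - 9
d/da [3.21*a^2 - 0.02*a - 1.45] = 6.42*a - 0.02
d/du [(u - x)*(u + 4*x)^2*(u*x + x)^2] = x^2*(u + 1)*(u + 4*x)*(2*(u + 1)*(u - x) + (u + 1)*(u + 4*x) + 2*(u - x)*(u + 4*x))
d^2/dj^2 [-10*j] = 0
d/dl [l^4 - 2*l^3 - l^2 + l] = 4*l^3 - 6*l^2 - 2*l + 1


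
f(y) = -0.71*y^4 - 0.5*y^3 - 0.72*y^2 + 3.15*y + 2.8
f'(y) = -2.84*y^3 - 1.5*y^2 - 1.44*y + 3.15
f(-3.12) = -66.13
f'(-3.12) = 79.30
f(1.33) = 2.32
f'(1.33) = -8.10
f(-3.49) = -101.04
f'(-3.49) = 110.63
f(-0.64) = 0.50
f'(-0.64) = 4.20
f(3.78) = -167.54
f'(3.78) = -177.11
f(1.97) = -8.31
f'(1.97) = -27.22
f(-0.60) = 0.67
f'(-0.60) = 4.09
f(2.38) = -23.30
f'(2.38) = -47.06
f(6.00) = -1032.38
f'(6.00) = -672.93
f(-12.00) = -13997.24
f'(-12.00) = 4711.95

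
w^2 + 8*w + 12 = (w + 2)*(w + 6)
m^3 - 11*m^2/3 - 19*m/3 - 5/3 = (m - 5)*(m + 1/3)*(m + 1)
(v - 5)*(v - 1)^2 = v^3 - 7*v^2 + 11*v - 5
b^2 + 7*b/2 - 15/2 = (b - 3/2)*(b + 5)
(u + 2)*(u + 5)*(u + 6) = u^3 + 13*u^2 + 52*u + 60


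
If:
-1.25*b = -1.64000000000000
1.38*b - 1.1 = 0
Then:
No Solution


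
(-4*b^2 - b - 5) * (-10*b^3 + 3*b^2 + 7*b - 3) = 40*b^5 - 2*b^4 + 19*b^3 - 10*b^2 - 32*b + 15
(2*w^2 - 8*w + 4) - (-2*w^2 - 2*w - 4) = 4*w^2 - 6*w + 8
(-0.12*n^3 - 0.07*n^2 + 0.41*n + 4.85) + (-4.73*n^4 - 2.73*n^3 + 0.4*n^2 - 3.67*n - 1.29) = -4.73*n^4 - 2.85*n^3 + 0.33*n^2 - 3.26*n + 3.56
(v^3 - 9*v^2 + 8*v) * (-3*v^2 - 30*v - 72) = -3*v^5 - 3*v^4 + 174*v^3 + 408*v^2 - 576*v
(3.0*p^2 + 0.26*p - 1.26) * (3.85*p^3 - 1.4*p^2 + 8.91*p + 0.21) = 11.55*p^5 - 3.199*p^4 + 21.515*p^3 + 4.7106*p^2 - 11.172*p - 0.2646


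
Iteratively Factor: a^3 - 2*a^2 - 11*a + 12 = (a - 4)*(a^2 + 2*a - 3) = (a - 4)*(a + 3)*(a - 1)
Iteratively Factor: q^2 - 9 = (q + 3)*(q - 3)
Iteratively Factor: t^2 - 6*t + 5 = (t - 1)*(t - 5)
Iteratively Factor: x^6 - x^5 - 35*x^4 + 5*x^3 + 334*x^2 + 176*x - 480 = (x + 4)*(x^5 - 5*x^4 - 15*x^3 + 65*x^2 + 74*x - 120) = (x - 4)*(x + 4)*(x^4 - x^3 - 19*x^2 - 11*x + 30) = (x - 5)*(x - 4)*(x + 4)*(x^3 + 4*x^2 + x - 6) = (x - 5)*(x - 4)*(x + 3)*(x + 4)*(x^2 + x - 2) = (x - 5)*(x - 4)*(x + 2)*(x + 3)*(x + 4)*(x - 1)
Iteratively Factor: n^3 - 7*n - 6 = (n - 3)*(n^2 + 3*n + 2) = (n - 3)*(n + 2)*(n + 1)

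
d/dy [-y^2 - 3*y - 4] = -2*y - 3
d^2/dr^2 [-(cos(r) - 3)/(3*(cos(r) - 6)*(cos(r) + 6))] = (-12*(1 - cos(r)^2)^2 + cos(r)^5 + 214*cos(r)^3 - 438*cos(r)^2 + 1080*cos(r) + 228)/(3*(cos(r) - 6)^3*(cos(r) + 6)^3)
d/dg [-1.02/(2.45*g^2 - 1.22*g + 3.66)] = (4.998*g - 1.2444)/(2.45*g^2 - 1.22*g + 3.66)^2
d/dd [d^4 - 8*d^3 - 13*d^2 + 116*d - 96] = 4*d^3 - 24*d^2 - 26*d + 116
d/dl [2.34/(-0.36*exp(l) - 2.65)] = 0.8424*exp(l)/(0.36*exp(l) + 2.65)^2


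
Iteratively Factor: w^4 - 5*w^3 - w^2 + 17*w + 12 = (w + 1)*(w^3 - 6*w^2 + 5*w + 12) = (w - 3)*(w + 1)*(w^2 - 3*w - 4) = (w - 3)*(w + 1)^2*(w - 4)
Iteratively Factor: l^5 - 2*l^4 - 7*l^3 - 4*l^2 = (l + 1)*(l^4 - 3*l^3 - 4*l^2) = (l + 1)^2*(l^3 - 4*l^2) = l*(l + 1)^2*(l^2 - 4*l) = l^2*(l + 1)^2*(l - 4)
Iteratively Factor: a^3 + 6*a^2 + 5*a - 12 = (a - 1)*(a^2 + 7*a + 12) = (a - 1)*(a + 3)*(a + 4)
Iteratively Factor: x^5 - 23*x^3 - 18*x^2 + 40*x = (x - 5)*(x^4 + 5*x^3 + 2*x^2 - 8*x) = (x - 5)*(x + 2)*(x^3 + 3*x^2 - 4*x) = (x - 5)*(x - 1)*(x + 2)*(x^2 + 4*x) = (x - 5)*(x - 1)*(x + 2)*(x + 4)*(x)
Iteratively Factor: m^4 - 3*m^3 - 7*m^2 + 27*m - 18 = (m - 3)*(m^3 - 7*m + 6) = (m - 3)*(m - 2)*(m^2 + 2*m - 3) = (m - 3)*(m - 2)*(m + 3)*(m - 1)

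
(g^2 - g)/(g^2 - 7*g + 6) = g/(g - 6)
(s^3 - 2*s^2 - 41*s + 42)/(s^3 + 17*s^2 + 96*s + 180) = (s^2 - 8*s + 7)/(s^2 + 11*s + 30)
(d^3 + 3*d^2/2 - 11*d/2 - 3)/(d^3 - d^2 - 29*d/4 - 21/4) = 2*(-2*d^3 - 3*d^2 + 11*d + 6)/(-4*d^3 + 4*d^2 + 29*d + 21)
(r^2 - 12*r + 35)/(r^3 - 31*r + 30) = (r - 7)/(r^2 + 5*r - 6)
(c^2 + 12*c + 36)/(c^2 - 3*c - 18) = (c^2 + 12*c + 36)/(c^2 - 3*c - 18)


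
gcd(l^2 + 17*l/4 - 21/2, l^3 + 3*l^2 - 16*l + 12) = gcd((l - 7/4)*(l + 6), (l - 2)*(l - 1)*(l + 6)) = l + 6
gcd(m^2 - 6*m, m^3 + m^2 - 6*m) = m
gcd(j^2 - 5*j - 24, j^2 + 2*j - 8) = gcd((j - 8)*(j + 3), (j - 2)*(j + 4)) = 1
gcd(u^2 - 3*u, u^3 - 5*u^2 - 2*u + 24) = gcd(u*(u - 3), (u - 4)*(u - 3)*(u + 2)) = u - 3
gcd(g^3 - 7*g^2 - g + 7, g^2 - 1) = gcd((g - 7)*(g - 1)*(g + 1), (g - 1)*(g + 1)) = g^2 - 1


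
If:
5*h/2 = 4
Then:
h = 8/5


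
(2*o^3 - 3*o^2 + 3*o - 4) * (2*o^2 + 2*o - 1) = 4*o^5 - 2*o^4 - 2*o^3 + o^2 - 11*o + 4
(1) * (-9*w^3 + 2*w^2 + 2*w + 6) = -9*w^3 + 2*w^2 + 2*w + 6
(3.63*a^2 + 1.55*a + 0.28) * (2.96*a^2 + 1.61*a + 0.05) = 10.7448*a^4 + 10.4323*a^3 + 3.5058*a^2 + 0.5283*a + 0.014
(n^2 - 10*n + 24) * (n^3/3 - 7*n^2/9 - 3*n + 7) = n^5/3 - 37*n^4/9 + 115*n^3/9 + 55*n^2/3 - 142*n + 168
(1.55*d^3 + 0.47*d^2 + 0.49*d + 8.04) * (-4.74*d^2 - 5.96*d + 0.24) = -7.347*d^5 - 11.4658*d^4 - 4.7518*d^3 - 40.9172*d^2 - 47.8008*d + 1.9296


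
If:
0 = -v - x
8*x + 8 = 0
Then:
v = 1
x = -1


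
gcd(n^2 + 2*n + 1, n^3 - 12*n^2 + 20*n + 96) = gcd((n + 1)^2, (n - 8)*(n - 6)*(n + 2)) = 1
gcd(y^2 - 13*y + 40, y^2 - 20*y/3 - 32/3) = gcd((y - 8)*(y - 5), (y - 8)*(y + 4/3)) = y - 8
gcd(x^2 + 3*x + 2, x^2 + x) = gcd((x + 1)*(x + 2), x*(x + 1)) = x + 1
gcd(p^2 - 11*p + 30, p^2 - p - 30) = p - 6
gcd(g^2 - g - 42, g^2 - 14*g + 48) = 1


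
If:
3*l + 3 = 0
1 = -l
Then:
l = -1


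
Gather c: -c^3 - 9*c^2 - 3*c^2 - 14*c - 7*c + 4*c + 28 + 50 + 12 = -c^3 - 12*c^2 - 17*c + 90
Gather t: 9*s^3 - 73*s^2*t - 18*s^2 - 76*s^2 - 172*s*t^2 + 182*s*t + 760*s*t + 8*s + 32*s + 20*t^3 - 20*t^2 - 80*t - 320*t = 9*s^3 - 94*s^2 + 40*s + 20*t^3 + t^2*(-172*s - 20) + t*(-73*s^2 + 942*s - 400)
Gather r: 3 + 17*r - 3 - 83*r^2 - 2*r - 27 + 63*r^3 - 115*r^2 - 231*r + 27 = 63*r^3 - 198*r^2 - 216*r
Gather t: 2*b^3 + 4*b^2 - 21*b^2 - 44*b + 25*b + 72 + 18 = 2*b^3 - 17*b^2 - 19*b + 90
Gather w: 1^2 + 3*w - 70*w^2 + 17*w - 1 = -70*w^2 + 20*w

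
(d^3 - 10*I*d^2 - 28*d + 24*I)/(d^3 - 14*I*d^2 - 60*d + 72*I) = (d - 2*I)/(d - 6*I)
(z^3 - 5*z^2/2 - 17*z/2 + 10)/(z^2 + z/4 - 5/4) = 2*(2*z^2 - 3*z - 20)/(4*z + 5)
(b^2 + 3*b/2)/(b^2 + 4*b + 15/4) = 2*b/(2*b + 5)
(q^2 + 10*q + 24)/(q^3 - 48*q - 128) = (q + 6)/(q^2 - 4*q - 32)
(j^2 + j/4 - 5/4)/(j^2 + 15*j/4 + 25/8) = 2*(j - 1)/(2*j + 5)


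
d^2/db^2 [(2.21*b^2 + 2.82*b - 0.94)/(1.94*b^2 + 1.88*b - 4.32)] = (5.10607999999999*b^3 + 89.902704*b^2 + 121.232928*b + 105.893056)/(7.301384*b^6 + 21.226704*b^5 - 28.206048*b^4 - 87.890752*b^3 + 62.809344*b^2 + 105.255936*b - 80.621568)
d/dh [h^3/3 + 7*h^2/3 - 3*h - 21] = h^2 + 14*h/3 - 3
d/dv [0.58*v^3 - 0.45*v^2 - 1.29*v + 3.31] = 1.74*v^2 - 0.9*v - 1.29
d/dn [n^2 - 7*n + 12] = 2*n - 7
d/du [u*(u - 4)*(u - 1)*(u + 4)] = 4*u^3 - 3*u^2 - 32*u + 16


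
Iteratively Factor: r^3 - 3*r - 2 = (r + 1)*(r^2 - r - 2) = (r - 2)*(r + 1)*(r + 1)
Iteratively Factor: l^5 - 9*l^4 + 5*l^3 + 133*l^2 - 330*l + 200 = (l + 4)*(l^4 - 13*l^3 + 57*l^2 - 95*l + 50) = (l - 1)*(l + 4)*(l^3 - 12*l^2 + 45*l - 50) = (l - 5)*(l - 1)*(l + 4)*(l^2 - 7*l + 10) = (l - 5)*(l - 2)*(l - 1)*(l + 4)*(l - 5)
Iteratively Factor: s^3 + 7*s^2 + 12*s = (s + 4)*(s^2 + 3*s) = (s + 3)*(s + 4)*(s)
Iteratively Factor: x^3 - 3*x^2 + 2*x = (x - 2)*(x^2 - x) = (x - 2)*(x - 1)*(x)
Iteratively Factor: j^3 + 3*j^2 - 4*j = (j - 1)*(j^2 + 4*j) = j*(j - 1)*(j + 4)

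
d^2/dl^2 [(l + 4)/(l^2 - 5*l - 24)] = 2*((1 - 3*l)*(-l^2 + 5*l + 24) - (l + 4)*(2*l - 5)^2)/(-l^2 + 5*l + 24)^3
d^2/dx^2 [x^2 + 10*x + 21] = 2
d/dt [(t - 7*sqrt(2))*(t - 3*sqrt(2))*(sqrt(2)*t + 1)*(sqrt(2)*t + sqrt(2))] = 8*t^3 - 57*sqrt(2)*t^2 + 6*t^2 - 38*sqrt(2)*t + 128*t + 42*sqrt(2) + 64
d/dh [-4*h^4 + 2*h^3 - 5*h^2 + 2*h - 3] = -16*h^3 + 6*h^2 - 10*h + 2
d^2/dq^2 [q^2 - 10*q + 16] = 2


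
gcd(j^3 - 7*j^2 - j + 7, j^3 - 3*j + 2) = j - 1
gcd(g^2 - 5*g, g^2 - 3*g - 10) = g - 5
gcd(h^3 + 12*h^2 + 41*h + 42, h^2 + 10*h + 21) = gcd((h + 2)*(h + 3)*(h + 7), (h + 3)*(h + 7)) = h^2 + 10*h + 21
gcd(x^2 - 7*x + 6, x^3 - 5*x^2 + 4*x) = x - 1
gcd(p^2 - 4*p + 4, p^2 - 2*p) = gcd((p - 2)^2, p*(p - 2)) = p - 2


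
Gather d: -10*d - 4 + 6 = 2 - 10*d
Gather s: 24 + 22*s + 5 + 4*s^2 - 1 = 4*s^2 + 22*s + 28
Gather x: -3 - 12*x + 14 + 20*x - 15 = 8*x - 4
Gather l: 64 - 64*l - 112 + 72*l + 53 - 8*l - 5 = 0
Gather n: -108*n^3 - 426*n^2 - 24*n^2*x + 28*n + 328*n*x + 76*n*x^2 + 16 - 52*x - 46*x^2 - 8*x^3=-108*n^3 + n^2*(-24*x - 426) + n*(76*x^2 + 328*x + 28) - 8*x^3 - 46*x^2 - 52*x + 16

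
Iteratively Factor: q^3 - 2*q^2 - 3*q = (q + 1)*(q^2 - 3*q) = q*(q + 1)*(q - 3)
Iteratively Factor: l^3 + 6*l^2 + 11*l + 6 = (l + 1)*(l^2 + 5*l + 6) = (l + 1)*(l + 3)*(l + 2)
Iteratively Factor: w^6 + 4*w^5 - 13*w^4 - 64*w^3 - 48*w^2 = (w)*(w^5 + 4*w^4 - 13*w^3 - 64*w^2 - 48*w) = w*(w + 1)*(w^4 + 3*w^3 - 16*w^2 - 48*w) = w*(w + 1)*(w + 4)*(w^3 - w^2 - 12*w) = w^2*(w + 1)*(w + 4)*(w^2 - w - 12) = w^2*(w - 4)*(w + 1)*(w + 4)*(w + 3)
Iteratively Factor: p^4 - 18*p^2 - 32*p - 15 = (p + 1)*(p^3 - p^2 - 17*p - 15) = (p + 1)*(p + 3)*(p^2 - 4*p - 5) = (p + 1)^2*(p + 3)*(p - 5)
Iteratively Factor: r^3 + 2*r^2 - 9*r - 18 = (r + 2)*(r^2 - 9) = (r + 2)*(r + 3)*(r - 3)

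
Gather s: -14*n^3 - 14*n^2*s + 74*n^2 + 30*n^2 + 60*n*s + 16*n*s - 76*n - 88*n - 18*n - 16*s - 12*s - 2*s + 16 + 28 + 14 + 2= -14*n^3 + 104*n^2 - 182*n + s*(-14*n^2 + 76*n - 30) + 60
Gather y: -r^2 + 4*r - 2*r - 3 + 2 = -r^2 + 2*r - 1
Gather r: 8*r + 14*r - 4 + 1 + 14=22*r + 11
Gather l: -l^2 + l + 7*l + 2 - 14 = -l^2 + 8*l - 12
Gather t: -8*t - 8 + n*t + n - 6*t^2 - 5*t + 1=n - 6*t^2 + t*(n - 13) - 7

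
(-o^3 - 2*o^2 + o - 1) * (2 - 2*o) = 2*o^4 + 2*o^3 - 6*o^2 + 4*o - 2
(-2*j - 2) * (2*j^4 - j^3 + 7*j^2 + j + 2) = -4*j^5 - 2*j^4 - 12*j^3 - 16*j^2 - 6*j - 4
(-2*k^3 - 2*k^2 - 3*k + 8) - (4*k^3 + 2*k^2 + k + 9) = -6*k^3 - 4*k^2 - 4*k - 1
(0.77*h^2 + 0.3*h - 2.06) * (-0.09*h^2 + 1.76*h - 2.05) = -0.0693*h^4 + 1.3282*h^3 - 0.8651*h^2 - 4.2406*h + 4.223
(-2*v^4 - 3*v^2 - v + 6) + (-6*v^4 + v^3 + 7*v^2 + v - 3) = -8*v^4 + v^3 + 4*v^2 + 3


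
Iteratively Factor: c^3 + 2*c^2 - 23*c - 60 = (c - 5)*(c^2 + 7*c + 12) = (c - 5)*(c + 4)*(c + 3)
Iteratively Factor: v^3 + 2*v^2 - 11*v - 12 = (v - 3)*(v^2 + 5*v + 4) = (v - 3)*(v + 4)*(v + 1)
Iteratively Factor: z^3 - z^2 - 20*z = (z)*(z^2 - z - 20) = z*(z - 5)*(z + 4)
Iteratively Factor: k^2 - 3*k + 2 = (k - 1)*(k - 2)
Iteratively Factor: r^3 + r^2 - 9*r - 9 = (r + 1)*(r^2 - 9) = (r - 3)*(r + 1)*(r + 3)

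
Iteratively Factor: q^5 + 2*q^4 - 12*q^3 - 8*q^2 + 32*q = (q - 2)*(q^4 + 4*q^3 - 4*q^2 - 16*q) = q*(q - 2)*(q^3 + 4*q^2 - 4*q - 16) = q*(q - 2)^2*(q^2 + 6*q + 8) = q*(q - 2)^2*(q + 2)*(q + 4)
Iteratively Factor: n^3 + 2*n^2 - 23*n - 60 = (n - 5)*(n^2 + 7*n + 12) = (n - 5)*(n + 3)*(n + 4)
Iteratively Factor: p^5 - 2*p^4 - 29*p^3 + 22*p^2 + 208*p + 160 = (p + 1)*(p^4 - 3*p^3 - 26*p^2 + 48*p + 160) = (p + 1)*(p + 2)*(p^3 - 5*p^2 - 16*p + 80) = (p - 5)*(p + 1)*(p + 2)*(p^2 - 16) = (p - 5)*(p + 1)*(p + 2)*(p + 4)*(p - 4)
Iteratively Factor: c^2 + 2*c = (c)*(c + 2)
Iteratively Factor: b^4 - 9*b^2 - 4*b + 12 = (b + 2)*(b^3 - 2*b^2 - 5*b + 6) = (b + 2)^2*(b^2 - 4*b + 3) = (b - 3)*(b + 2)^2*(b - 1)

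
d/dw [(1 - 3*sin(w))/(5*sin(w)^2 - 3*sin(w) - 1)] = (15*sin(w)^2 - 10*sin(w) + 6)*cos(w)/(5*sin(w)^2 - 3*sin(w) - 1)^2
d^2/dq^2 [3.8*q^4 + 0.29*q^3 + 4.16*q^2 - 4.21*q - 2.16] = 45.6*q^2 + 1.74*q + 8.32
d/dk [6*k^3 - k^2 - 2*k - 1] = 18*k^2 - 2*k - 2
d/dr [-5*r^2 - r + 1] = -10*r - 1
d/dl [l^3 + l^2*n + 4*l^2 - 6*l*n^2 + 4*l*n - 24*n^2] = 3*l^2 + 2*l*n + 8*l - 6*n^2 + 4*n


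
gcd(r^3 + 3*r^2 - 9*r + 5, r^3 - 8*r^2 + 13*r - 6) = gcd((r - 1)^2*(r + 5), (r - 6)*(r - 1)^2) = r^2 - 2*r + 1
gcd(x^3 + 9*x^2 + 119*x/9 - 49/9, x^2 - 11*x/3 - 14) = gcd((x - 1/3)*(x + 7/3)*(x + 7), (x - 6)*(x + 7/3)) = x + 7/3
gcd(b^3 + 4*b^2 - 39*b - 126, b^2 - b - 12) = b + 3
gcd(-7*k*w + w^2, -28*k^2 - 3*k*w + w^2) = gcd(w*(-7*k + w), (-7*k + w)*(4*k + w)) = -7*k + w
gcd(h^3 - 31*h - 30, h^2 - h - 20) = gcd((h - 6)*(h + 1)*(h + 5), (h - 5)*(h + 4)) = 1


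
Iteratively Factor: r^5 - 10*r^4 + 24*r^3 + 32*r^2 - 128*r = (r - 4)*(r^4 - 6*r^3 + 32*r) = (r - 4)^2*(r^3 - 2*r^2 - 8*r) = (r - 4)^2*(r + 2)*(r^2 - 4*r) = r*(r - 4)^2*(r + 2)*(r - 4)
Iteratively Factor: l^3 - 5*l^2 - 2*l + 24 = (l - 3)*(l^2 - 2*l - 8) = (l - 4)*(l - 3)*(l + 2)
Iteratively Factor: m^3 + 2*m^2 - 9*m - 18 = (m + 3)*(m^2 - m - 6) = (m - 3)*(m + 3)*(m + 2)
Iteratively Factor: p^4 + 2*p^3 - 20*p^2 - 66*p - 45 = (p - 5)*(p^3 + 7*p^2 + 15*p + 9) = (p - 5)*(p + 3)*(p^2 + 4*p + 3) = (p - 5)*(p + 1)*(p + 3)*(p + 3)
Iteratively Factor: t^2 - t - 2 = (t - 2)*(t + 1)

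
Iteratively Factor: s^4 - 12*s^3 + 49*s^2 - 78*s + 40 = (s - 2)*(s^3 - 10*s^2 + 29*s - 20) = (s - 5)*(s - 2)*(s^2 - 5*s + 4) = (s - 5)*(s - 4)*(s - 2)*(s - 1)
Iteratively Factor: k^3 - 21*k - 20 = (k - 5)*(k^2 + 5*k + 4) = (k - 5)*(k + 4)*(k + 1)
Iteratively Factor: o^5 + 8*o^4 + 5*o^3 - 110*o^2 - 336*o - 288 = (o + 4)*(o^4 + 4*o^3 - 11*o^2 - 66*o - 72) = (o + 3)*(o + 4)*(o^3 + o^2 - 14*o - 24) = (o - 4)*(o + 3)*(o + 4)*(o^2 + 5*o + 6) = (o - 4)*(o + 2)*(o + 3)*(o + 4)*(o + 3)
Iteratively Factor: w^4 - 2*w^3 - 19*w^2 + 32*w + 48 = (w - 4)*(w^3 + 2*w^2 - 11*w - 12) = (w - 4)*(w + 1)*(w^2 + w - 12) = (w - 4)*(w + 1)*(w + 4)*(w - 3)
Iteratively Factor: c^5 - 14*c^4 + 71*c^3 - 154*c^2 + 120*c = (c - 4)*(c^4 - 10*c^3 + 31*c^2 - 30*c) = (c - 4)*(c - 2)*(c^3 - 8*c^2 + 15*c) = c*(c - 4)*(c - 2)*(c^2 - 8*c + 15) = c*(c - 4)*(c - 3)*(c - 2)*(c - 5)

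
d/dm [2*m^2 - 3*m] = 4*m - 3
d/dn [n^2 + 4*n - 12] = 2*n + 4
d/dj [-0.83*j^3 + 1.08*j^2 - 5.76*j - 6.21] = -2.49*j^2 + 2.16*j - 5.76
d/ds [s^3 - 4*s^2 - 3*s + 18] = 3*s^2 - 8*s - 3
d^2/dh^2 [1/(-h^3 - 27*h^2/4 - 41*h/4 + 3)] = 8*(3*(4*h + 9)*(4*h^3 + 27*h^2 + 41*h - 12) - (12*h^2 + 54*h + 41)^2)/(4*h^3 + 27*h^2 + 41*h - 12)^3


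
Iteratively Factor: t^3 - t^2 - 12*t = (t - 4)*(t^2 + 3*t) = (t - 4)*(t + 3)*(t)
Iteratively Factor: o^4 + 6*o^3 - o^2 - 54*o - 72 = (o - 3)*(o^3 + 9*o^2 + 26*o + 24) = (o - 3)*(o + 3)*(o^2 + 6*o + 8) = (o - 3)*(o + 2)*(o + 3)*(o + 4)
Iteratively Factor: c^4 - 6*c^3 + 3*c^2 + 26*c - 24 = (c - 3)*(c^3 - 3*c^2 - 6*c + 8) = (c - 4)*(c - 3)*(c^2 + c - 2) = (c - 4)*(c - 3)*(c + 2)*(c - 1)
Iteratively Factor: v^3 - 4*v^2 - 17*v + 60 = (v - 3)*(v^2 - v - 20) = (v - 3)*(v + 4)*(v - 5)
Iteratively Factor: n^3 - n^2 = (n)*(n^2 - n) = n^2*(n - 1)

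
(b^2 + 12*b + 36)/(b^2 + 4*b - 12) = (b + 6)/(b - 2)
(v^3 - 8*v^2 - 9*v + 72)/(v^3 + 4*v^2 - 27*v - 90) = (v^2 - 11*v + 24)/(v^2 + v - 30)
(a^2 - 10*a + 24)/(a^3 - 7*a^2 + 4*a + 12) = (a - 4)/(a^2 - a - 2)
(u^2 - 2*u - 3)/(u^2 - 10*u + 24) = (u^2 - 2*u - 3)/(u^2 - 10*u + 24)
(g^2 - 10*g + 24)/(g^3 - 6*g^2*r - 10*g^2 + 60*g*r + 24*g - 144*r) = 1/(g - 6*r)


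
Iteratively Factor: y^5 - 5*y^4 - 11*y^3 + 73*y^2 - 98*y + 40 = (y - 2)*(y^4 - 3*y^3 - 17*y^2 + 39*y - 20) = (y - 5)*(y - 2)*(y^3 + 2*y^2 - 7*y + 4) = (y - 5)*(y - 2)*(y + 4)*(y^2 - 2*y + 1) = (y - 5)*(y - 2)*(y - 1)*(y + 4)*(y - 1)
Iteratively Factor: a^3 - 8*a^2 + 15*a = (a - 5)*(a^2 - 3*a) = (a - 5)*(a - 3)*(a)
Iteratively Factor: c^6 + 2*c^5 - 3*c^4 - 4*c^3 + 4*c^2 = (c)*(c^5 + 2*c^4 - 3*c^3 - 4*c^2 + 4*c) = c*(c + 2)*(c^4 - 3*c^2 + 2*c) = c*(c - 1)*(c + 2)*(c^3 + c^2 - 2*c) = c^2*(c - 1)*(c + 2)*(c^2 + c - 2) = c^2*(c - 1)^2*(c + 2)*(c + 2)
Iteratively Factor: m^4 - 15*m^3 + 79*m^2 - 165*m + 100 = (m - 4)*(m^3 - 11*m^2 + 35*m - 25) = (m - 4)*(m - 1)*(m^2 - 10*m + 25) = (m - 5)*(m - 4)*(m - 1)*(m - 5)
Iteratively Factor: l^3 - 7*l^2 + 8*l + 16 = (l + 1)*(l^2 - 8*l + 16) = (l - 4)*(l + 1)*(l - 4)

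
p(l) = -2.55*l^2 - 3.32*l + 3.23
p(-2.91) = -8.70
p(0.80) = -1.06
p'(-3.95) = 16.82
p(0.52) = 0.81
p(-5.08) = -45.71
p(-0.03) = 3.33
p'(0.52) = -5.97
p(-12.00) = -324.13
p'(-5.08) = 22.59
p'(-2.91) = 11.52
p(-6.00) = -68.65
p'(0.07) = -3.68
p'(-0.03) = -3.17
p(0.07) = 2.99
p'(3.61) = -21.73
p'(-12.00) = 57.88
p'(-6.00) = 27.28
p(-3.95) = -23.44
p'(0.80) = -7.40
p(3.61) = -41.99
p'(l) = -5.1*l - 3.32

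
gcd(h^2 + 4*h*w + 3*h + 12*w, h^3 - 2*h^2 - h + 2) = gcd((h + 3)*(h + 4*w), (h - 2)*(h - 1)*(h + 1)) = 1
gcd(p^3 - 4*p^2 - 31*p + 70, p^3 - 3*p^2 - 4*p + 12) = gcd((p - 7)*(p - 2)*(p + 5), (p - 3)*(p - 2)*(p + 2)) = p - 2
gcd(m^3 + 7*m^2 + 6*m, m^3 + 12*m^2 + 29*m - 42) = m + 6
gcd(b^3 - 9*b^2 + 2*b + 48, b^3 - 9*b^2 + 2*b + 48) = b^3 - 9*b^2 + 2*b + 48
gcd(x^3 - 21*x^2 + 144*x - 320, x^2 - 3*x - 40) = x - 8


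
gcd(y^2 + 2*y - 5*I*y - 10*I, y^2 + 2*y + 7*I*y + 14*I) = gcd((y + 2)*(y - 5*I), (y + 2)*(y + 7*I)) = y + 2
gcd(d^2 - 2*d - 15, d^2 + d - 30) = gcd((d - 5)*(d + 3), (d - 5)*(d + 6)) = d - 5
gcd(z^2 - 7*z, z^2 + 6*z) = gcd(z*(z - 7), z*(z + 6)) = z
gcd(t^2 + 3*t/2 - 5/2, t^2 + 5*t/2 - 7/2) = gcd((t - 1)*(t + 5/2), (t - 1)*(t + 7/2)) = t - 1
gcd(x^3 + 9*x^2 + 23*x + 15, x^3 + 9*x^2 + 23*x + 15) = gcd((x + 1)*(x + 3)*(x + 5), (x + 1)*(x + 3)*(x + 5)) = x^3 + 9*x^2 + 23*x + 15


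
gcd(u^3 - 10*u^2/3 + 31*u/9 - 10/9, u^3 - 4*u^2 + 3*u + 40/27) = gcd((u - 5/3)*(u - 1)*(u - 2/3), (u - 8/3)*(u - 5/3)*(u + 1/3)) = u - 5/3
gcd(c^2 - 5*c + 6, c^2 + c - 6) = c - 2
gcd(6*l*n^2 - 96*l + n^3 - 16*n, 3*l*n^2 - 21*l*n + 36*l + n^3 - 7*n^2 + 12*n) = n - 4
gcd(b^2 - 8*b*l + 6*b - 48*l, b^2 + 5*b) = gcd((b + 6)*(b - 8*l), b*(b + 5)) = 1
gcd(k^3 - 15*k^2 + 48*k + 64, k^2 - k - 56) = k - 8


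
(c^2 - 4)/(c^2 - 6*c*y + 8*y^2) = (c^2 - 4)/(c^2 - 6*c*y + 8*y^2)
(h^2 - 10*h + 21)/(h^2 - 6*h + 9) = (h - 7)/(h - 3)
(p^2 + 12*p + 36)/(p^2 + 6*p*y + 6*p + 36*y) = (p + 6)/(p + 6*y)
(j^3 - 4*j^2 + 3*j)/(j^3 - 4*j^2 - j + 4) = j*(j - 3)/(j^2 - 3*j - 4)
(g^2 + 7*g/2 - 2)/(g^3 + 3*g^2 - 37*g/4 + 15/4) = 2*(g + 4)/(2*g^2 + 7*g - 15)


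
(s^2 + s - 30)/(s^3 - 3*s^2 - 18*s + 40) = (s + 6)/(s^2 + 2*s - 8)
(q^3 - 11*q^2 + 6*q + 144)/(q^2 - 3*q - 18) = q - 8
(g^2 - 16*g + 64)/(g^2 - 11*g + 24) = (g - 8)/(g - 3)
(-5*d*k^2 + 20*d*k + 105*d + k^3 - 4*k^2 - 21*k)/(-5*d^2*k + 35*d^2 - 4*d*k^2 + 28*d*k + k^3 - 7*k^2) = (k + 3)/(d + k)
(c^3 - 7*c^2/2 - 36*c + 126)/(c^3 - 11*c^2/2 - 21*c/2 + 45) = (2*c^2 + 5*c - 42)/(2*c^2 + c - 15)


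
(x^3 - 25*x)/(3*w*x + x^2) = (x^2 - 25)/(3*w + x)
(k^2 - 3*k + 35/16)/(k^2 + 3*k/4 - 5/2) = (k - 7/4)/(k + 2)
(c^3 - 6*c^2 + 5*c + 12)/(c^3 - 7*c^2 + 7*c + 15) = (c - 4)/(c - 5)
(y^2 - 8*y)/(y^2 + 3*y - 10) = y*(y - 8)/(y^2 + 3*y - 10)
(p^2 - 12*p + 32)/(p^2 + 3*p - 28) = (p - 8)/(p + 7)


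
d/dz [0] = 0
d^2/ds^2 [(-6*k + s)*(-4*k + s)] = 2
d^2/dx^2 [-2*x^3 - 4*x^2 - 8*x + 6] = -12*x - 8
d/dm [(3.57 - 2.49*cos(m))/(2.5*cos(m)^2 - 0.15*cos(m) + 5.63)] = (-6.225*cos(m)^2 + 17.85*cos(m) + 13.4832)*sin(m)/(6.25*cos(m)^4 - 0.75*cos(m)^3 + 28.1725*cos(m)^2 - 1.689*cos(m) + 31.6969)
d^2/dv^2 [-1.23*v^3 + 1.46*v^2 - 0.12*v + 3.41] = 2.92 - 7.38*v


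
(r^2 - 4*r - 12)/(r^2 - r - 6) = (r - 6)/(r - 3)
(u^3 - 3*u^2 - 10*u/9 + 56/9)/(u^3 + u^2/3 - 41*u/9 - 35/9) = (3*u^2 - 2*u - 8)/(3*u^2 + 8*u + 5)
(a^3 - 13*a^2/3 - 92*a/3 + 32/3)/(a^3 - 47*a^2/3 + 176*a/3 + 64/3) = (3*a^2 + 11*a - 4)/(3*a^2 - 23*a - 8)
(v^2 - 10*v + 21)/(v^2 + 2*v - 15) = (v - 7)/(v + 5)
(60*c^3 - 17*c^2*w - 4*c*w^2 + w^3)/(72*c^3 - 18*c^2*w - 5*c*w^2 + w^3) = (-5*c + w)/(-6*c + w)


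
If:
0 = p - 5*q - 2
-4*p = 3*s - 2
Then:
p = 1/2 - 3*s/4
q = -3*s/20 - 3/10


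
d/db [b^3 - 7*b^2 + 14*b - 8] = 3*b^2 - 14*b + 14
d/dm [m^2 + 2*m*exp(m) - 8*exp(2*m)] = 2*m*exp(m) + 2*m - 16*exp(2*m) + 2*exp(m)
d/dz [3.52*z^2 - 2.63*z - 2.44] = 7.04*z - 2.63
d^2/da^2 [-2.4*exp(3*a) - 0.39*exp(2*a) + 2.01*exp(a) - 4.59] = (-21.6*exp(2*a) - 1.56*exp(a) + 2.01)*exp(a)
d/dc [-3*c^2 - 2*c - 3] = -6*c - 2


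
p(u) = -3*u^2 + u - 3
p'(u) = 1 - 6*u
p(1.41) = -7.55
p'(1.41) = -7.46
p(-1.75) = -13.94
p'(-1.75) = 11.50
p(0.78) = -4.05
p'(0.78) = -3.68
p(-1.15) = -8.12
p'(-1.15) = 7.90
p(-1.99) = -16.87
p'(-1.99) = 12.94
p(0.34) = -3.01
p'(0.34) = -1.04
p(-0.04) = -3.04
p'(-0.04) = 1.24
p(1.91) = -12.03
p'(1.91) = -10.46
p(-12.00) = -447.00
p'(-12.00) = 73.00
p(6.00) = -105.00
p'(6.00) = -35.00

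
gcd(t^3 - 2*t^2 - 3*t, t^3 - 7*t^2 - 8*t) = t^2 + t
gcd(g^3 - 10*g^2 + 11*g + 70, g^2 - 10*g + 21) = g - 7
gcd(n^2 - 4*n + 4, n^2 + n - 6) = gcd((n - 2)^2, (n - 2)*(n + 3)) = n - 2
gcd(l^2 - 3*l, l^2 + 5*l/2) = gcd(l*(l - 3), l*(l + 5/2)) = l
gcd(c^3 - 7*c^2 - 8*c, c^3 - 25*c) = c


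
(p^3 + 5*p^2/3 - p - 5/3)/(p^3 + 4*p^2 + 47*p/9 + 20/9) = 3*(p - 1)/(3*p + 4)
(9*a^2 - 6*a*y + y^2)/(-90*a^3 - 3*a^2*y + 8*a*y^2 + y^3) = (-3*a + y)/(30*a^2 + 11*a*y + y^2)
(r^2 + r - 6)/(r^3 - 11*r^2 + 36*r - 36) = (r + 3)/(r^2 - 9*r + 18)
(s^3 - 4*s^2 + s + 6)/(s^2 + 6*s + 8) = (s^3 - 4*s^2 + s + 6)/(s^2 + 6*s + 8)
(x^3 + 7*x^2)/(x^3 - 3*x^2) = (x + 7)/(x - 3)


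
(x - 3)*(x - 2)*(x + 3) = x^3 - 2*x^2 - 9*x + 18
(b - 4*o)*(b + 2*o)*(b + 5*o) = b^3 + 3*b^2*o - 18*b*o^2 - 40*o^3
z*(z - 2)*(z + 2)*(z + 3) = z^4 + 3*z^3 - 4*z^2 - 12*z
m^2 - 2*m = m*(m - 2)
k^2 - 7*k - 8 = (k - 8)*(k + 1)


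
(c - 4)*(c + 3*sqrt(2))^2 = c^3 - 4*c^2 + 6*sqrt(2)*c^2 - 24*sqrt(2)*c + 18*c - 72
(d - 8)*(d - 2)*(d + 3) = d^3 - 7*d^2 - 14*d + 48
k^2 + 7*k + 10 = (k + 2)*(k + 5)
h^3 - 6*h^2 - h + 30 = (h - 5)*(h - 3)*(h + 2)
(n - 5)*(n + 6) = n^2 + n - 30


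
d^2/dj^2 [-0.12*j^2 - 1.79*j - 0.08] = -0.240000000000000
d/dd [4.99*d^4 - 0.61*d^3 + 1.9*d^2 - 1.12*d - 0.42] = 19.96*d^3 - 1.83*d^2 + 3.8*d - 1.12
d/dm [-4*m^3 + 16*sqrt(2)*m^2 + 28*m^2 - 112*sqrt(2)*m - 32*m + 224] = -12*m^2 + 32*sqrt(2)*m + 56*m - 112*sqrt(2) - 32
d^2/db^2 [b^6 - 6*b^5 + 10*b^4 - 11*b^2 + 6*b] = 30*b^4 - 120*b^3 + 120*b^2 - 22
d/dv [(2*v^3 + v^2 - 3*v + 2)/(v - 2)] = (4*v^3 - 11*v^2 - 4*v + 4)/(v^2 - 4*v + 4)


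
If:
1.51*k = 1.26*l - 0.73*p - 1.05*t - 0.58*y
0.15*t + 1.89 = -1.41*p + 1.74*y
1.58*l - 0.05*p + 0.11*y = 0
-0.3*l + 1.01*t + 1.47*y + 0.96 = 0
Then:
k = 1.23487738637858 - 0.05997778404571*y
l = -0.0256428015812972*y - 0.0391794623163234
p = 1.38968747003101*y - 1.23807100919582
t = -1.46306221829147*y - 0.962132513559304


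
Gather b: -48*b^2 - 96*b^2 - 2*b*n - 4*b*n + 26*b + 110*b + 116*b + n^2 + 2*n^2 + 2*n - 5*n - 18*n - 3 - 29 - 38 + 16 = -144*b^2 + b*(252 - 6*n) + 3*n^2 - 21*n - 54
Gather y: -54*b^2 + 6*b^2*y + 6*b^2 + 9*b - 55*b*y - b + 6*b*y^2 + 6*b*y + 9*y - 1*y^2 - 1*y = -48*b^2 + 8*b + y^2*(6*b - 1) + y*(6*b^2 - 49*b + 8)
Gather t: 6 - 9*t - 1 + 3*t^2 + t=3*t^2 - 8*t + 5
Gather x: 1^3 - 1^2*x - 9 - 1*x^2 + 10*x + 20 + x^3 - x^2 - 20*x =x^3 - 2*x^2 - 11*x + 12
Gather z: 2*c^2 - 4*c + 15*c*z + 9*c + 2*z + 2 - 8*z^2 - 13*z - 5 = 2*c^2 + 5*c - 8*z^2 + z*(15*c - 11) - 3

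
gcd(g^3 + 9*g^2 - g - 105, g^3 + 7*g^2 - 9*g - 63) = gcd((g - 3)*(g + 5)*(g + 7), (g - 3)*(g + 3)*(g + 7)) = g^2 + 4*g - 21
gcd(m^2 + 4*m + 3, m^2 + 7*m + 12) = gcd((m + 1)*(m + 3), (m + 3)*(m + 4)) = m + 3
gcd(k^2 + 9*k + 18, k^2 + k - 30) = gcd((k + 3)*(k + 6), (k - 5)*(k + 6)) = k + 6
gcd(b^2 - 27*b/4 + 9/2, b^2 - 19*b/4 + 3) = b - 3/4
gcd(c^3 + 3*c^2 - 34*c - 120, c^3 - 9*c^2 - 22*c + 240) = c^2 - c - 30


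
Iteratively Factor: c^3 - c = (c)*(c^2 - 1) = c*(c - 1)*(c + 1)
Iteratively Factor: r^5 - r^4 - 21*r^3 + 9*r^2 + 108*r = (r + 3)*(r^4 - 4*r^3 - 9*r^2 + 36*r) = (r - 3)*(r + 3)*(r^3 - r^2 - 12*r) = (r - 3)*(r + 3)^2*(r^2 - 4*r) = r*(r - 3)*(r + 3)^2*(r - 4)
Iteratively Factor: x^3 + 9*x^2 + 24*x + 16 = (x + 1)*(x^2 + 8*x + 16) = (x + 1)*(x + 4)*(x + 4)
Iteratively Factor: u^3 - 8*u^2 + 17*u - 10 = (u - 1)*(u^2 - 7*u + 10) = (u - 5)*(u - 1)*(u - 2)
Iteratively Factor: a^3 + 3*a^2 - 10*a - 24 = (a + 2)*(a^2 + a - 12) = (a - 3)*(a + 2)*(a + 4)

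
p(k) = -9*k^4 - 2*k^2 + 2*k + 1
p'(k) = -36*k^3 - 4*k + 2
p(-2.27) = -252.82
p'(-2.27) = 432.17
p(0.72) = -1.02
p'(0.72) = -14.32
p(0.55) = 0.67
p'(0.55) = -6.19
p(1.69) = -74.75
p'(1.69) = -178.53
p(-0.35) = -0.08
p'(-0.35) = 4.94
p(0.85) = -3.44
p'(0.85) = -23.51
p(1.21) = -18.80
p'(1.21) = -66.62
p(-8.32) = -43279.75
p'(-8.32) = 20768.77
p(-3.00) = -752.00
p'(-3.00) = 986.00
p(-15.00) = -456104.00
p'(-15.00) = 121562.00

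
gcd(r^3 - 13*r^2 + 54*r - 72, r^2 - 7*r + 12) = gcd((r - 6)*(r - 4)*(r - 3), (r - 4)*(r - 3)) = r^2 - 7*r + 12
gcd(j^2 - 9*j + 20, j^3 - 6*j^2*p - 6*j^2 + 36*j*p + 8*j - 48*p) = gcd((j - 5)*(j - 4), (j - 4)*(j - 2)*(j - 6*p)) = j - 4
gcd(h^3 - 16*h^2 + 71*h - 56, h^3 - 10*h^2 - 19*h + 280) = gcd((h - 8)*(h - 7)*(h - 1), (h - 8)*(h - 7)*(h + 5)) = h^2 - 15*h + 56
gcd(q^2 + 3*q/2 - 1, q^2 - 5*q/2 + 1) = q - 1/2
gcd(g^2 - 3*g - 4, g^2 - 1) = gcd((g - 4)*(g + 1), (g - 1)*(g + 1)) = g + 1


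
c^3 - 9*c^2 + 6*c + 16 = (c - 8)*(c - 2)*(c + 1)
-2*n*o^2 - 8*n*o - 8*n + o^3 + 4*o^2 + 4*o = (-2*n + o)*(o + 2)^2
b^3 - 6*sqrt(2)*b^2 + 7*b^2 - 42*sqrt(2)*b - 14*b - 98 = (b + 7)*(b - 7*sqrt(2))*(b + sqrt(2))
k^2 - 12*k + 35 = (k - 7)*(k - 5)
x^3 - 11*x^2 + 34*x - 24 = (x - 6)*(x - 4)*(x - 1)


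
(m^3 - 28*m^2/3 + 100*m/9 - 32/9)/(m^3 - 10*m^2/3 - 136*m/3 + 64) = (9*m^2 - 12*m + 4)/(3*(3*m^2 + 14*m - 24))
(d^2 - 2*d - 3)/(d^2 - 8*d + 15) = (d + 1)/(d - 5)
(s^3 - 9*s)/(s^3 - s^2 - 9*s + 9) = s/(s - 1)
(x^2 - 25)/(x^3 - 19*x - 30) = (x + 5)/(x^2 + 5*x + 6)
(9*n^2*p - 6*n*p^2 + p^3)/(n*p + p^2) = (9*n^2 - 6*n*p + p^2)/(n + p)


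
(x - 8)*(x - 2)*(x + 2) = x^3 - 8*x^2 - 4*x + 32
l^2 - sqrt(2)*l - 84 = (l - 7*sqrt(2))*(l + 6*sqrt(2))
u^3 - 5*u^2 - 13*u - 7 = (u - 7)*(u + 1)^2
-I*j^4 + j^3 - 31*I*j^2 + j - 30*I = (j - 5*I)*(j - I)*(j + 6*I)*(-I*j + 1)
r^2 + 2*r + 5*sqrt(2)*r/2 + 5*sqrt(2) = (r + 2)*(r + 5*sqrt(2)/2)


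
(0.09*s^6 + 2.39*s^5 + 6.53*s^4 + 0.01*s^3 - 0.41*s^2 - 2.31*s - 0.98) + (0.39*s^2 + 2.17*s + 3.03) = 0.09*s^6 + 2.39*s^5 + 6.53*s^4 + 0.01*s^3 - 0.02*s^2 - 0.14*s + 2.05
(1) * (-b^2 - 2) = -b^2 - 2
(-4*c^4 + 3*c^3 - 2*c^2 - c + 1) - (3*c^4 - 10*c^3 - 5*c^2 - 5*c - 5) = -7*c^4 + 13*c^3 + 3*c^2 + 4*c + 6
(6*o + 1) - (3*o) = 3*o + 1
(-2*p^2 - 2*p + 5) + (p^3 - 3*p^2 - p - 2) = p^3 - 5*p^2 - 3*p + 3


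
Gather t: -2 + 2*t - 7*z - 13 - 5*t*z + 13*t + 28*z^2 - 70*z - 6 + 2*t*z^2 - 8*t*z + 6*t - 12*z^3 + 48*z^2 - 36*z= t*(2*z^2 - 13*z + 21) - 12*z^3 + 76*z^2 - 113*z - 21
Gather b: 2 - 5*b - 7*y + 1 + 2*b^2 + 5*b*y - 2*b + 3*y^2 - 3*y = 2*b^2 + b*(5*y - 7) + 3*y^2 - 10*y + 3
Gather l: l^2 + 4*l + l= l^2 + 5*l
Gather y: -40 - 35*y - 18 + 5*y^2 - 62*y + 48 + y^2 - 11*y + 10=6*y^2 - 108*y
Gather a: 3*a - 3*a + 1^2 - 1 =0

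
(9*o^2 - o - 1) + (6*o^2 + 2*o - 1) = 15*o^2 + o - 2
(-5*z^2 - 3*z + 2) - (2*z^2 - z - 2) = -7*z^2 - 2*z + 4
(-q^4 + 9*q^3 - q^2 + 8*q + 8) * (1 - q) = q^5 - 10*q^4 + 10*q^3 - 9*q^2 + 8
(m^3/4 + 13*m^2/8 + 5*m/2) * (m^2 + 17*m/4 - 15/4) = m^5/4 + 43*m^4/16 + 271*m^3/32 + 145*m^2/32 - 75*m/8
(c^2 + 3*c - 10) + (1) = c^2 + 3*c - 9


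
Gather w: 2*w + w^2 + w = w^2 + 3*w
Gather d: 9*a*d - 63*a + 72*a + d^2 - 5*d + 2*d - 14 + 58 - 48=9*a + d^2 + d*(9*a - 3) - 4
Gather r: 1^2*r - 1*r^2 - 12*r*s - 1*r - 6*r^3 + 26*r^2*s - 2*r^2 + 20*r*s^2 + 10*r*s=-6*r^3 + r^2*(26*s - 3) + r*(20*s^2 - 2*s)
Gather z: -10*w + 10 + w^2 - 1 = w^2 - 10*w + 9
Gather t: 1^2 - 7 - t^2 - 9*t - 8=-t^2 - 9*t - 14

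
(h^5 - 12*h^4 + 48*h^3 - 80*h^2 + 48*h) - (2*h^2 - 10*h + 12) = h^5 - 12*h^4 + 48*h^3 - 82*h^2 + 58*h - 12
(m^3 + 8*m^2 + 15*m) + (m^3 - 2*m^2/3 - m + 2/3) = 2*m^3 + 22*m^2/3 + 14*m + 2/3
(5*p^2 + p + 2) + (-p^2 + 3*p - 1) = 4*p^2 + 4*p + 1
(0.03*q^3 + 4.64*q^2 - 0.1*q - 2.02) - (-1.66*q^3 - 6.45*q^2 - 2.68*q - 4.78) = 1.69*q^3 + 11.09*q^2 + 2.58*q + 2.76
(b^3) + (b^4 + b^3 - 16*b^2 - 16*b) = b^4 + 2*b^3 - 16*b^2 - 16*b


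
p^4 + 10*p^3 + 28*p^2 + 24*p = p*(p + 2)^2*(p + 6)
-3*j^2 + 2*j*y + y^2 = (-j + y)*(3*j + y)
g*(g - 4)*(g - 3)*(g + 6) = g^4 - g^3 - 30*g^2 + 72*g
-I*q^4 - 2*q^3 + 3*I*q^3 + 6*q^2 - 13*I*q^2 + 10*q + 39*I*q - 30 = (q - 3)*(q - 5*I)*(q + 2*I)*(-I*q + 1)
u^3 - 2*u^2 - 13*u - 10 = (u - 5)*(u + 1)*(u + 2)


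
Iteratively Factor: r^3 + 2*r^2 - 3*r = (r)*(r^2 + 2*r - 3) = r*(r - 1)*(r + 3)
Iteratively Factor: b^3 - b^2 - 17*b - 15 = (b + 3)*(b^2 - 4*b - 5) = (b + 1)*(b + 3)*(b - 5)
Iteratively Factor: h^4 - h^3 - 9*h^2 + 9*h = (h + 3)*(h^3 - 4*h^2 + 3*h) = (h - 1)*(h + 3)*(h^2 - 3*h) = h*(h - 1)*(h + 3)*(h - 3)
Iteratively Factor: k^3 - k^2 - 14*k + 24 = (k - 2)*(k^2 + k - 12) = (k - 2)*(k + 4)*(k - 3)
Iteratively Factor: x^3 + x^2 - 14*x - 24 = (x + 3)*(x^2 - 2*x - 8) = (x + 2)*(x + 3)*(x - 4)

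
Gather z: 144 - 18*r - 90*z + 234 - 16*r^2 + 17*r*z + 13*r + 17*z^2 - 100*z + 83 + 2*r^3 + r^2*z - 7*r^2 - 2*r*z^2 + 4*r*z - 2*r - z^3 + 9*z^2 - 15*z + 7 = 2*r^3 - 23*r^2 - 7*r - z^3 + z^2*(26 - 2*r) + z*(r^2 + 21*r - 205) + 468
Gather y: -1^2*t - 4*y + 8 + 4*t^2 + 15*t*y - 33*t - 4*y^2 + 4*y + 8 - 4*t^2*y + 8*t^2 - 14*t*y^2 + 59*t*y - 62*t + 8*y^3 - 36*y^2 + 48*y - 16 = 12*t^2 - 96*t + 8*y^3 + y^2*(-14*t - 40) + y*(-4*t^2 + 74*t + 48)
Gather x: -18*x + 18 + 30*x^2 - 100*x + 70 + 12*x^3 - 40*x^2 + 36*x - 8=12*x^3 - 10*x^2 - 82*x + 80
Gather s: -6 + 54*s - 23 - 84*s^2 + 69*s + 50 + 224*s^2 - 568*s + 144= 140*s^2 - 445*s + 165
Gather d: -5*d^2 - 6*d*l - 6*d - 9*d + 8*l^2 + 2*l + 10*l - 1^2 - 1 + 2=-5*d^2 + d*(-6*l - 15) + 8*l^2 + 12*l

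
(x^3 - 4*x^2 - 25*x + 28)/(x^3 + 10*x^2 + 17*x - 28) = (x - 7)/(x + 7)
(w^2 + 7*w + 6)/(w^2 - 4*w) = (w^2 + 7*w + 6)/(w*(w - 4))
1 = 1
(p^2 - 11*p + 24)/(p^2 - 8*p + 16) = (p^2 - 11*p + 24)/(p^2 - 8*p + 16)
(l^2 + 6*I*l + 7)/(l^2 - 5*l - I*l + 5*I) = (l + 7*I)/(l - 5)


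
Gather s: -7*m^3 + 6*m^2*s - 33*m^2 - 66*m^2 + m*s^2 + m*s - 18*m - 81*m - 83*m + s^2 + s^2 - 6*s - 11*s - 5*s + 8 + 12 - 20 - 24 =-7*m^3 - 99*m^2 - 182*m + s^2*(m + 2) + s*(6*m^2 + m - 22) - 24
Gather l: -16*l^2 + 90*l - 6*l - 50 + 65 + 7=-16*l^2 + 84*l + 22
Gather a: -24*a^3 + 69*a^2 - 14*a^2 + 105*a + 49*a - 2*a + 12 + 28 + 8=-24*a^3 + 55*a^2 + 152*a + 48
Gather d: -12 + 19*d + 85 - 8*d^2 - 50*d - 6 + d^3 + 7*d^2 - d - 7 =d^3 - d^2 - 32*d + 60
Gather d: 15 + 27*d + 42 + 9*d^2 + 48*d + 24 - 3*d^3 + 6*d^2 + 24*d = -3*d^3 + 15*d^2 + 99*d + 81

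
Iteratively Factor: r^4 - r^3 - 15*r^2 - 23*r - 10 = (r + 1)*(r^3 - 2*r^2 - 13*r - 10) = (r + 1)^2*(r^2 - 3*r - 10) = (r - 5)*(r + 1)^2*(r + 2)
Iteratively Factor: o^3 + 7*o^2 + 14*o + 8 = (o + 2)*(o^2 + 5*o + 4) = (o + 1)*(o + 2)*(o + 4)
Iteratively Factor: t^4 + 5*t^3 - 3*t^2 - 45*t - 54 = (t + 2)*(t^3 + 3*t^2 - 9*t - 27) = (t + 2)*(t + 3)*(t^2 - 9) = (t + 2)*(t + 3)^2*(t - 3)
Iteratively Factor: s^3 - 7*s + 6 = (s - 2)*(s^2 + 2*s - 3) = (s - 2)*(s - 1)*(s + 3)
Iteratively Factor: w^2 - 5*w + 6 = (w - 3)*(w - 2)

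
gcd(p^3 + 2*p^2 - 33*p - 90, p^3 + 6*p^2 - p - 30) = p^2 + 8*p + 15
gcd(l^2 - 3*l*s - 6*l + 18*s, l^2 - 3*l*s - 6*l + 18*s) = -l^2 + 3*l*s + 6*l - 18*s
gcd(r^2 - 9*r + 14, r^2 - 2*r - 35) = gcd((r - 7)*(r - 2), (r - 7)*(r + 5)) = r - 7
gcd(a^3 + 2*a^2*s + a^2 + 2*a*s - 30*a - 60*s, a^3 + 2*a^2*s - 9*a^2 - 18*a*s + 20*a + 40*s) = a^2 + 2*a*s - 5*a - 10*s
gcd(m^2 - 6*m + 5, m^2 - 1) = m - 1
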